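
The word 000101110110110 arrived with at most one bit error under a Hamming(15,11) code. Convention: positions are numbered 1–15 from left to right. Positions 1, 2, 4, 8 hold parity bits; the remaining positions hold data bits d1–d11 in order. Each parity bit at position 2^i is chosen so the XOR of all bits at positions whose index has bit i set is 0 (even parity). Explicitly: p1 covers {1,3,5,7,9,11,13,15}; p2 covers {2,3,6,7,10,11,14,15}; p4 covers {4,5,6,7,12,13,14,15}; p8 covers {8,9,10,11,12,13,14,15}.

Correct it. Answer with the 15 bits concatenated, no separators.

000101110110111

s1 (pos 1,3,5,7,9,11,13,15): 0⊕0⊕0⊕1⊕0⊕1⊕1⊕0 = 1
s2 (pos 2,3,6,7,10,11,14,15): 0⊕0⊕1⊕1⊕1⊕1⊕1⊕0 = 1
s4 (pos 4,5,6,7,12,13,14,15): 1⊕0⊕1⊕1⊕0⊕1⊕1⊕0 = 1
s8 (pos 8,9,10,11,12,13,14,15): 1⊕0⊕1⊕1⊕0⊕1⊕1⊕0 = 1
Syndrome s8…s1 = 1111 → error at position 15.
Flip position 15: 000101110110110 → 000101110110111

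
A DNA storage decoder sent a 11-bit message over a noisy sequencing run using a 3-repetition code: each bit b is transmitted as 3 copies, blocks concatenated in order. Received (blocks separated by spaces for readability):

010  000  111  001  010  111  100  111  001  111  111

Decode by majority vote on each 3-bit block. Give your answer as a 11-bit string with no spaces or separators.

Block 1 (010): 1 one → 0
Block 2 (000): 0 ones → 0
Block 3 (111): 3 ones → 1
Block 4 (001): 1 one → 0
Block 5 (010): 1 one → 0
Block 6 (111): 3 ones → 1
Block 7 (100): 1 one → 0
Block 8 (111): 3 ones → 1
Block 9 (001): 1 one → 0
Block 10 (111): 3 ones → 1
Block 11 (111): 3 ones → 1

00100101011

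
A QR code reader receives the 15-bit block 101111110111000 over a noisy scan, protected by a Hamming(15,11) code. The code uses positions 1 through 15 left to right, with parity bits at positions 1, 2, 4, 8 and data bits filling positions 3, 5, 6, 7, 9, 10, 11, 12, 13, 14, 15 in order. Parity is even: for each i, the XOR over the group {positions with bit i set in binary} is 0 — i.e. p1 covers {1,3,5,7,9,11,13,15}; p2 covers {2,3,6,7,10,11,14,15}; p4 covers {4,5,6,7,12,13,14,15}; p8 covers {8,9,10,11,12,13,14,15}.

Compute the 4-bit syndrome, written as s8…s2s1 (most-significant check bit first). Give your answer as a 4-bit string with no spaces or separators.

0111

s1 (pos 1,3,5,7,9,11,13,15): 1⊕1⊕1⊕1⊕0⊕1⊕0⊕0 = 1
s2 (pos 2,3,6,7,10,11,14,15): 0⊕1⊕1⊕1⊕1⊕1⊕0⊕0 = 1
s4 (pos 4,5,6,7,12,13,14,15): 1⊕1⊕1⊕1⊕1⊕0⊕0⊕0 = 1
s8 (pos 8,9,10,11,12,13,14,15): 1⊕0⊕1⊕1⊕1⊕0⊕0⊕0 = 0
Syndrome s8…s1 = 0111 → error at position 7.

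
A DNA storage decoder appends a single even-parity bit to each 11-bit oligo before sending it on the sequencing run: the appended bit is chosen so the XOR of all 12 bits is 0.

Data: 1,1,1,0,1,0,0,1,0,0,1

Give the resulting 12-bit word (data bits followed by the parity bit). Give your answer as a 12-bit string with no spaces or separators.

XOR of the 11 data bits: 1⊕1⊕1⊕0⊕1⊕0⊕0⊕1⊕0⊕0⊕1 = 0
Parity bit = 0 (so all 12 bits XOR to 0).

111010010010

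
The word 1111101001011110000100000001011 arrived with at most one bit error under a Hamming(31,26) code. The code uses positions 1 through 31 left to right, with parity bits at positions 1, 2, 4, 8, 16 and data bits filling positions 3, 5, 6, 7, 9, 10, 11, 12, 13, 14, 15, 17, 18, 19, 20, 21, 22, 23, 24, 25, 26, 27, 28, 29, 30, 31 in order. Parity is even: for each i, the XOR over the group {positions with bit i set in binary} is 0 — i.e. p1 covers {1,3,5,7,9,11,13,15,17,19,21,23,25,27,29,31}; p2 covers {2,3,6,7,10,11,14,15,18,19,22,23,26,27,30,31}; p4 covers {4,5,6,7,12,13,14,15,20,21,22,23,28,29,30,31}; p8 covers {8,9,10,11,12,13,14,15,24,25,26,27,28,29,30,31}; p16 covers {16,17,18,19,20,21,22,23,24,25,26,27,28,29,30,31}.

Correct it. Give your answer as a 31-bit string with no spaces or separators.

1111001001011110000100000001011

s1 (pos 1,3,5,7,9,11,13,15,17,19,21,23,25,27,29,31): 1⊕1⊕1⊕1⊕0⊕0⊕1⊕1⊕0⊕0⊕0⊕0⊕0⊕0⊕0⊕1 = 1
s2 (pos 2,3,6,7,10,11,14,15,18,19,22,23,26,27,30,31): 1⊕1⊕0⊕1⊕1⊕0⊕1⊕1⊕0⊕0⊕0⊕0⊕0⊕0⊕1⊕1 = 0
s4 (pos 4,5,6,7,12,13,14,15,20,21,22,23,28,29,30,31): 1⊕1⊕0⊕1⊕1⊕1⊕1⊕1⊕1⊕0⊕0⊕0⊕1⊕0⊕1⊕1 = 1
s8 (pos 8,9,10,11,12,13,14,15,24,25,26,27,28,29,30,31): 0⊕0⊕1⊕0⊕1⊕1⊕1⊕1⊕0⊕0⊕0⊕0⊕1⊕0⊕1⊕1 = 0
s16 (pos 16,17,18,19,20,21,22,23,24,25,26,27,28,29,30,31): 0⊕0⊕0⊕0⊕1⊕0⊕0⊕0⊕0⊕0⊕0⊕0⊕1⊕0⊕1⊕1 = 0
Syndrome s16…s1 = 00101 → error at position 5.
Flip position 5: 1111101001011110000100000001011 → 1111001001011110000100000001011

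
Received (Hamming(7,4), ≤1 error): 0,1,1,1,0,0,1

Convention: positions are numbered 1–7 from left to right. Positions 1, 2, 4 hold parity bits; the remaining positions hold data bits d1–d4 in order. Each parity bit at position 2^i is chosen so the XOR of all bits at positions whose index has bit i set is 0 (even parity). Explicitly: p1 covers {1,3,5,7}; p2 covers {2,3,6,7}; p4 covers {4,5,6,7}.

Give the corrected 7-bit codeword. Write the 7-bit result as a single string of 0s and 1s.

0011001

s1 (pos 1,3,5,7): 0⊕1⊕0⊕1 = 0
s2 (pos 2,3,6,7): 1⊕1⊕0⊕1 = 1
s4 (pos 4,5,6,7): 1⊕0⊕0⊕1 = 0
Syndrome s4…s1 = 010 → error at position 2.
Flip position 2: 0111001 → 0011001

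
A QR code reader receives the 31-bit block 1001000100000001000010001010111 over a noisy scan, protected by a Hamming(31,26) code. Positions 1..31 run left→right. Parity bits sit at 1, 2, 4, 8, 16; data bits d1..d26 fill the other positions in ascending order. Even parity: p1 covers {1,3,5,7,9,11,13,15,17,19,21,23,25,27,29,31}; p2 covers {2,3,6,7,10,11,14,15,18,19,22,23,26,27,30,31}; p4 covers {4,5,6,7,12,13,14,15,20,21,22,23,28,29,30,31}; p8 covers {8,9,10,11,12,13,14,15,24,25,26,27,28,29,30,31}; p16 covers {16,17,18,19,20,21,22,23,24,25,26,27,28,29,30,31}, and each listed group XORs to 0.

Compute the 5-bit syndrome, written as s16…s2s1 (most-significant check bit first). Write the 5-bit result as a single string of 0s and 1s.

10110

s1 (pos 1,3,5,7,9,11,13,15,17,19,21,23,25,27,29,31): 1⊕0⊕0⊕0⊕0⊕0⊕0⊕0⊕0⊕0⊕1⊕0⊕1⊕1⊕1⊕1 = 0
s2 (pos 2,3,6,7,10,11,14,15,18,19,22,23,26,27,30,31): 0⊕0⊕0⊕0⊕0⊕0⊕0⊕0⊕0⊕0⊕0⊕0⊕0⊕1⊕1⊕1 = 1
s4 (pos 4,5,6,7,12,13,14,15,20,21,22,23,28,29,30,31): 1⊕0⊕0⊕0⊕0⊕0⊕0⊕0⊕0⊕1⊕0⊕0⊕0⊕1⊕1⊕1 = 1
s8 (pos 8,9,10,11,12,13,14,15,24,25,26,27,28,29,30,31): 1⊕0⊕0⊕0⊕0⊕0⊕0⊕0⊕0⊕1⊕0⊕1⊕0⊕1⊕1⊕1 = 0
s16 (pos 16,17,18,19,20,21,22,23,24,25,26,27,28,29,30,31): 1⊕0⊕0⊕0⊕0⊕1⊕0⊕0⊕0⊕1⊕0⊕1⊕0⊕1⊕1⊕1 = 1
Syndrome s16…s1 = 10110 → error at position 22.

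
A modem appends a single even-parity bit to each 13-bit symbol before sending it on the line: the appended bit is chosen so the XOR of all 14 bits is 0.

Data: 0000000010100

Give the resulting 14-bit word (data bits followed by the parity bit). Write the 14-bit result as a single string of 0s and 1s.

XOR of the 13 data bits: 0⊕0⊕0⊕0⊕0⊕0⊕0⊕0⊕1⊕0⊕1⊕0⊕0 = 0
Parity bit = 0 (so all 14 bits XOR to 0).

00000000101000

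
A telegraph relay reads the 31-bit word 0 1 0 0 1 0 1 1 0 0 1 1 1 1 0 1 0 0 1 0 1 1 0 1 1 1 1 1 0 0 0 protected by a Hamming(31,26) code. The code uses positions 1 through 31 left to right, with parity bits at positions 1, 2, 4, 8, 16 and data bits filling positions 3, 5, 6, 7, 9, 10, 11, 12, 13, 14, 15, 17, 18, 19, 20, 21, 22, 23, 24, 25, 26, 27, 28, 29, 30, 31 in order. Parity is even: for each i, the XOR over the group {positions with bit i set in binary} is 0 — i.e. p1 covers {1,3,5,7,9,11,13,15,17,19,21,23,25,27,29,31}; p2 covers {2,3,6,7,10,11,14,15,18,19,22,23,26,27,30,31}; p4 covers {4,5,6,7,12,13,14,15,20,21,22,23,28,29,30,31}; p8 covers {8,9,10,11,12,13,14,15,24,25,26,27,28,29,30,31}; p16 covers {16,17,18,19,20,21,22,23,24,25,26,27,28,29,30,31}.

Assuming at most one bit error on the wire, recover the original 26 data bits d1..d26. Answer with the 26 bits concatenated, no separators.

01010011110001011011111000

s1 (pos 1,3,5,7,9,11,13,15,17,19,21,23,25,27,29,31): 0⊕0⊕1⊕1⊕0⊕1⊕1⊕0⊕0⊕1⊕1⊕0⊕1⊕1⊕0⊕0 = 0
s2 (pos 2,3,6,7,10,11,14,15,18,19,22,23,26,27,30,31): 1⊕0⊕0⊕1⊕0⊕1⊕1⊕0⊕0⊕1⊕1⊕0⊕1⊕1⊕0⊕0 = 0
s4 (pos 4,5,6,7,12,13,14,15,20,21,22,23,28,29,30,31): 0⊕1⊕0⊕1⊕1⊕1⊕1⊕0⊕0⊕1⊕1⊕0⊕1⊕0⊕0⊕0 = 0
s8 (pos 8,9,10,11,12,13,14,15,24,25,26,27,28,29,30,31): 1⊕0⊕0⊕1⊕1⊕1⊕1⊕0⊕1⊕1⊕1⊕1⊕1⊕0⊕0⊕0 = 0
s16 (pos 16,17,18,19,20,21,22,23,24,25,26,27,28,29,30,31): 1⊕0⊕0⊕1⊕0⊕1⊕1⊕0⊕1⊕1⊕1⊕1⊕1⊕0⊕0⊕0 = 1
Syndrome s16…s1 = 10000 → error at position 16.
Flip position 16: 0100101100111101001011011111000 → 0100101100111100001011011111000
Read data bits from positions 3,5,6,7,9,10,11,12,13,14,15,17,18,19,20,21,22,23,24,25,26,27,28,29,30,31: 01010011110001011011111000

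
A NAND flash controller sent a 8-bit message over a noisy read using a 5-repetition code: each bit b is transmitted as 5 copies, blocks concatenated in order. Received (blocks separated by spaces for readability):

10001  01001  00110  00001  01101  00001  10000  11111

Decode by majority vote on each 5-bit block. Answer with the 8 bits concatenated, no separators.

Block 1 (10001): 2 ones → 0
Block 2 (01001): 2 ones → 0
Block 3 (00110): 2 ones → 0
Block 4 (00001): 1 one → 0
Block 5 (01101): 3 ones → 1
Block 6 (00001): 1 one → 0
Block 7 (10000): 1 one → 0
Block 8 (11111): 5 ones → 1

00001001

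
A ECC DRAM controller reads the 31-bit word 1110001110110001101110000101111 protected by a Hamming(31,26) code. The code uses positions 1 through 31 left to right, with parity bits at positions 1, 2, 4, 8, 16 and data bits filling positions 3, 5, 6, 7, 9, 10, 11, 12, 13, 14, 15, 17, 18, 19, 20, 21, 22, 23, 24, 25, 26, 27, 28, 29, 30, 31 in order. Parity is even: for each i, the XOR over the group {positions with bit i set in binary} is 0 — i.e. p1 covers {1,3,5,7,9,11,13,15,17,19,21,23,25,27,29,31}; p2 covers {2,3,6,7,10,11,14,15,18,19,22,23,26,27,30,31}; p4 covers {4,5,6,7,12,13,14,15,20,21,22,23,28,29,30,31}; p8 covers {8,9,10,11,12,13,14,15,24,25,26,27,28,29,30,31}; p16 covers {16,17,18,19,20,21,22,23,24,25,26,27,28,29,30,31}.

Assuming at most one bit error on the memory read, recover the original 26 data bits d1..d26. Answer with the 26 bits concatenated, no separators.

s1 (pos 1,3,5,7,9,11,13,15,17,19,21,23,25,27,29,31): 1⊕1⊕0⊕1⊕1⊕1⊕0⊕0⊕1⊕1⊕1⊕0⊕0⊕0⊕1⊕1 = 0
s2 (pos 2,3,6,7,10,11,14,15,18,19,22,23,26,27,30,31): 1⊕1⊕0⊕1⊕0⊕1⊕0⊕0⊕0⊕1⊕0⊕0⊕1⊕0⊕1⊕1 = 0
s4 (pos 4,5,6,7,12,13,14,15,20,21,22,23,28,29,30,31): 0⊕0⊕0⊕1⊕1⊕0⊕0⊕0⊕1⊕1⊕0⊕0⊕1⊕1⊕1⊕1 = 0
s8 (pos 8,9,10,11,12,13,14,15,24,25,26,27,28,29,30,31): 1⊕1⊕0⊕1⊕1⊕0⊕0⊕0⊕0⊕0⊕1⊕0⊕1⊕1⊕1⊕1 = 1
s16 (pos 16,17,18,19,20,21,22,23,24,25,26,27,28,29,30,31): 1⊕1⊕0⊕1⊕1⊕1⊕0⊕0⊕0⊕0⊕1⊕0⊕1⊕1⊕1⊕1 = 0
Syndrome s16…s1 = 01000 → error at position 8.
Flip position 8: 1110001110110001101110000101111 → 1110001010110001101110000101111
Read data bits from positions 3,5,6,7,9,10,11,12,13,14,15,17,18,19,20,21,22,23,24,25,26,27,28,29,30,31: 10011011000101110000101111

10011011000101110000101111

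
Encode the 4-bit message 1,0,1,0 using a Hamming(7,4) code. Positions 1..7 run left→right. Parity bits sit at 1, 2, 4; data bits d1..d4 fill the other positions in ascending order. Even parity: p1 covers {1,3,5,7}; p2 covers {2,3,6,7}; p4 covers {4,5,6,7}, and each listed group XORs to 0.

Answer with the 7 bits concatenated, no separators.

1011010

Place data at non-parity positions: p1 p2 1 p4 0 1 0
p1 (pos 1,3,5,7): XOR of data positions = 1⊕0⊕0 = 1
p2 (pos 2,3,6,7): XOR of data positions = 1⊕1⊕0 = 0
p4 (pos 4,5,6,7): XOR of data positions = 0⊕1⊕0 = 1
Codeword: 1011010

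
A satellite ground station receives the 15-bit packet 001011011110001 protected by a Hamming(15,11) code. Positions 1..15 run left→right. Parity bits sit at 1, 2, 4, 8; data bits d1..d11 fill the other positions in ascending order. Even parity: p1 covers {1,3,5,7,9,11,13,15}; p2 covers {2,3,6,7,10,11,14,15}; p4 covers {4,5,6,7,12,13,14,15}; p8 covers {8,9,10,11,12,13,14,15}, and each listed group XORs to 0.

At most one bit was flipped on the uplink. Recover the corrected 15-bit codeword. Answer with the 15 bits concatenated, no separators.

001011011110000

s1 (pos 1,3,5,7,9,11,13,15): 0⊕1⊕1⊕0⊕1⊕1⊕0⊕1 = 1
s2 (pos 2,3,6,7,10,11,14,15): 0⊕1⊕1⊕0⊕1⊕1⊕0⊕1 = 1
s4 (pos 4,5,6,7,12,13,14,15): 0⊕1⊕1⊕0⊕0⊕0⊕0⊕1 = 1
s8 (pos 8,9,10,11,12,13,14,15): 1⊕1⊕1⊕1⊕0⊕0⊕0⊕1 = 1
Syndrome s8…s1 = 1111 → error at position 15.
Flip position 15: 001011011110001 → 001011011110000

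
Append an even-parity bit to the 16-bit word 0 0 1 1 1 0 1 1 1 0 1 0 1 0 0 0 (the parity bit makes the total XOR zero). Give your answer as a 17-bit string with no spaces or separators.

XOR of the 16 data bits: 0⊕0⊕1⊕1⊕1⊕0⊕1⊕1⊕1⊕0⊕1⊕0⊕1⊕0⊕0⊕0 = 0
Parity bit = 0 (so all 17 bits XOR to 0).

00111011101010000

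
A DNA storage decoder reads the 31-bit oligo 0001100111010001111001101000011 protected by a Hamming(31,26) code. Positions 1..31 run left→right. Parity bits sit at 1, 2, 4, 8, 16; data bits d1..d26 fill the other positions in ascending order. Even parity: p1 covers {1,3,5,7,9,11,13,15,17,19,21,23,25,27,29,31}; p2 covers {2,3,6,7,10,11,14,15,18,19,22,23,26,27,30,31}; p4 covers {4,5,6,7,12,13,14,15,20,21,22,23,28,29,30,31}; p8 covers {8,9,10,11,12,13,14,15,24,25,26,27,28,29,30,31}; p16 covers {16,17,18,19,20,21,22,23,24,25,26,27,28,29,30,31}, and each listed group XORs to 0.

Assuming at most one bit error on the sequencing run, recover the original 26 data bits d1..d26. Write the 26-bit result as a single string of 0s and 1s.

s1 (pos 1,3,5,7,9,11,13,15,17,19,21,23,25,27,29,31): 0⊕0⊕1⊕0⊕1⊕0⊕0⊕0⊕1⊕1⊕0⊕1⊕1⊕0⊕0⊕1 = 1
s2 (pos 2,3,6,7,10,11,14,15,18,19,22,23,26,27,30,31): 0⊕0⊕0⊕0⊕1⊕0⊕0⊕0⊕1⊕1⊕1⊕1⊕0⊕0⊕1⊕1 = 1
s4 (pos 4,5,6,7,12,13,14,15,20,21,22,23,28,29,30,31): 1⊕1⊕0⊕0⊕1⊕0⊕0⊕0⊕0⊕0⊕1⊕1⊕0⊕0⊕1⊕1 = 1
s8 (pos 8,9,10,11,12,13,14,15,24,25,26,27,28,29,30,31): 1⊕1⊕1⊕0⊕1⊕0⊕0⊕0⊕0⊕1⊕0⊕0⊕0⊕0⊕1⊕1 = 1
s16 (pos 16,17,18,19,20,21,22,23,24,25,26,27,28,29,30,31): 1⊕1⊕1⊕1⊕0⊕0⊕1⊕1⊕0⊕1⊕0⊕0⊕0⊕0⊕1⊕1 = 1
Syndrome s16…s1 = 11111 → error at position 31.
Flip position 31: 0001100111010001111001101000011 → 0001100111010001111001101000010
Read data bits from positions 3,5,6,7,9,10,11,12,13,14,15,17,18,19,20,21,22,23,24,25,26,27,28,29,30,31: 01001101000111001101000010

01001101000111001101000010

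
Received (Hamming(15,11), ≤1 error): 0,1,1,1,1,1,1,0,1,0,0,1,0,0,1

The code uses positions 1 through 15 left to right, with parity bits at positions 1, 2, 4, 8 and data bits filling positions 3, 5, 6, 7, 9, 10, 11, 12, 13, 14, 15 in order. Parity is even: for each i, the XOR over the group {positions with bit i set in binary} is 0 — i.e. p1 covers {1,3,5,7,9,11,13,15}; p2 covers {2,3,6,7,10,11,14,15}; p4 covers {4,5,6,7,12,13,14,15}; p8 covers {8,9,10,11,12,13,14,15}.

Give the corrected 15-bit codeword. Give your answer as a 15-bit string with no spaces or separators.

s1 (pos 1,3,5,7,9,11,13,15): 0⊕1⊕1⊕1⊕1⊕0⊕0⊕1 = 1
s2 (pos 2,3,6,7,10,11,14,15): 1⊕1⊕1⊕1⊕0⊕0⊕0⊕1 = 1
s4 (pos 4,5,6,7,12,13,14,15): 1⊕1⊕1⊕1⊕1⊕0⊕0⊕1 = 0
s8 (pos 8,9,10,11,12,13,14,15): 0⊕1⊕0⊕0⊕1⊕0⊕0⊕1 = 1
Syndrome s8…s1 = 1011 → error at position 11.
Flip position 11: 011111101001001 → 011111101011001

011111101011001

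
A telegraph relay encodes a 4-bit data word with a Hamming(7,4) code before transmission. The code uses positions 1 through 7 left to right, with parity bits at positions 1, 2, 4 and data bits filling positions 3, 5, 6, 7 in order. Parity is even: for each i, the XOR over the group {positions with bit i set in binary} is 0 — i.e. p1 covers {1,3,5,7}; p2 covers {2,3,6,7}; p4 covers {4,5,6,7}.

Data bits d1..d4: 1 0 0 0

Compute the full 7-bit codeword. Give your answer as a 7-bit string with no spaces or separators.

1110000

Place data at non-parity positions: p1 p2 1 p4 0 0 0
p1 (pos 1,3,5,7): XOR of data positions = 1⊕0⊕0 = 1
p2 (pos 2,3,6,7): XOR of data positions = 1⊕0⊕0 = 1
p4 (pos 4,5,6,7): XOR of data positions = 0⊕0⊕0 = 0
Codeword: 1110000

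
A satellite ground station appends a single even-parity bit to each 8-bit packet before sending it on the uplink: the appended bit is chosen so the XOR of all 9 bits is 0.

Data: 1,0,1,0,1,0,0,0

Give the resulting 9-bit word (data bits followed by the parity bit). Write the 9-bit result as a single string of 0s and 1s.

XOR of the 8 data bits: 1⊕0⊕1⊕0⊕1⊕0⊕0⊕0 = 1
Parity bit = 1 (so all 9 bits XOR to 0).

101010001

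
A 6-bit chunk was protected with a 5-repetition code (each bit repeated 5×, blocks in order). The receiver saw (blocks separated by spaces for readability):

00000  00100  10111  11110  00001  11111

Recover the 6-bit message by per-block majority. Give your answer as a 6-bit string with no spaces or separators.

Block 1 (00000): 0 ones → 0
Block 2 (00100): 1 one → 0
Block 3 (10111): 4 ones → 1
Block 4 (11110): 4 ones → 1
Block 5 (00001): 1 one → 0
Block 6 (11111): 5 ones → 1

001101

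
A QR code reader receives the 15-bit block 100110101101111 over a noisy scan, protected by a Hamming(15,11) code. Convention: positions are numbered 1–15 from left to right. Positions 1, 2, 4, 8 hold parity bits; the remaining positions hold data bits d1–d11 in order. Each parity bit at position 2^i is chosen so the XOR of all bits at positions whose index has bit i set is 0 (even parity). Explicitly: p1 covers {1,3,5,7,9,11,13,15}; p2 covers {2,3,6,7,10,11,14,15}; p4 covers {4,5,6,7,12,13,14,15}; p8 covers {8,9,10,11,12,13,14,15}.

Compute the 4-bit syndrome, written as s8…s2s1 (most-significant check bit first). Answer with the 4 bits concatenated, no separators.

s1 (pos 1,3,5,7,9,11,13,15): 1⊕0⊕1⊕1⊕1⊕0⊕1⊕1 = 0
s2 (pos 2,3,6,7,10,11,14,15): 0⊕0⊕0⊕1⊕1⊕0⊕1⊕1 = 0
s4 (pos 4,5,6,7,12,13,14,15): 1⊕1⊕0⊕1⊕1⊕1⊕1⊕1 = 1
s8 (pos 8,9,10,11,12,13,14,15): 0⊕1⊕1⊕0⊕1⊕1⊕1⊕1 = 0
Syndrome s8…s1 = 0100 → error at position 4.

0100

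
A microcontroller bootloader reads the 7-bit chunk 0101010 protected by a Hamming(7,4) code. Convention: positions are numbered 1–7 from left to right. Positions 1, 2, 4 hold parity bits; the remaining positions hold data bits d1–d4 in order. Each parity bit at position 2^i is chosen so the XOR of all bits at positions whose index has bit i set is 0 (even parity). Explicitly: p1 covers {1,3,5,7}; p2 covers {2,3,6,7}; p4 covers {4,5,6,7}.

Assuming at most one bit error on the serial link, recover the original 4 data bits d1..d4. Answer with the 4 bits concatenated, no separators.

s1 (pos 1,3,5,7): 0⊕0⊕0⊕0 = 0
s2 (pos 2,3,6,7): 1⊕0⊕1⊕0 = 0
s4 (pos 4,5,6,7): 1⊕0⊕1⊕0 = 0
Syndrome s4…s1 = 000 → no error.
Read data bits from positions 3,5,6,7: 0010

0010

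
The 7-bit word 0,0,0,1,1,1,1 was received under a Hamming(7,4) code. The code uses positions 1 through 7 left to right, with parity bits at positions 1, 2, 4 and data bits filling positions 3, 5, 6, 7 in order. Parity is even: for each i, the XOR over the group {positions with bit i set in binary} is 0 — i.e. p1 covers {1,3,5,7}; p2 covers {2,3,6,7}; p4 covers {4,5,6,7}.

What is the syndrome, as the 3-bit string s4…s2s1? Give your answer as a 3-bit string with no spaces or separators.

000

s1 (pos 1,3,5,7): 0⊕0⊕1⊕1 = 0
s2 (pos 2,3,6,7): 0⊕0⊕1⊕1 = 0
s4 (pos 4,5,6,7): 1⊕1⊕1⊕1 = 0
Syndrome s4…s1 = 000 → no error.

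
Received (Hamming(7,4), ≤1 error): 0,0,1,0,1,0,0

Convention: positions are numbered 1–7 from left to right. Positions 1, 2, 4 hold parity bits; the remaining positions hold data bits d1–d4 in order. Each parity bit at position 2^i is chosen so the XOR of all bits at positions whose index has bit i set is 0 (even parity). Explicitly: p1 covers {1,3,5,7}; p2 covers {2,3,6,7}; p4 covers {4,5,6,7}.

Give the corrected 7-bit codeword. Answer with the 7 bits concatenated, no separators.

0010110

s1 (pos 1,3,5,7): 0⊕1⊕1⊕0 = 0
s2 (pos 2,3,6,7): 0⊕1⊕0⊕0 = 1
s4 (pos 4,5,6,7): 0⊕1⊕0⊕0 = 1
Syndrome s4…s1 = 110 → error at position 6.
Flip position 6: 0010100 → 0010110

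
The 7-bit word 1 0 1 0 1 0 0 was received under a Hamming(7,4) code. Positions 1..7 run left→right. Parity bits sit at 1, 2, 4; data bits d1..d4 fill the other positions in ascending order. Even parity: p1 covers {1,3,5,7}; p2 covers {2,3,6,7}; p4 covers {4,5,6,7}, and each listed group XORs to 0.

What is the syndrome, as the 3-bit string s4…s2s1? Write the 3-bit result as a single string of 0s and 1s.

111

s1 (pos 1,3,5,7): 1⊕1⊕1⊕0 = 1
s2 (pos 2,3,6,7): 0⊕1⊕0⊕0 = 1
s4 (pos 4,5,6,7): 0⊕1⊕0⊕0 = 1
Syndrome s4…s1 = 111 → error at position 7.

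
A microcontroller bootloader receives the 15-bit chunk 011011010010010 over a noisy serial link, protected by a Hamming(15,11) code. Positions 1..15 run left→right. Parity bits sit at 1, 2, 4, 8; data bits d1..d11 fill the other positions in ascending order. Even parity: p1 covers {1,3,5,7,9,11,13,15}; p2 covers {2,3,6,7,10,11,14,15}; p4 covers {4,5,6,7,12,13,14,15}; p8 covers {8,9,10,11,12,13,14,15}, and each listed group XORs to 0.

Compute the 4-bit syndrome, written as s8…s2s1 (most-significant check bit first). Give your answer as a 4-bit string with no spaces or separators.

1111

s1 (pos 1,3,5,7,9,11,13,15): 0⊕1⊕1⊕0⊕0⊕1⊕0⊕0 = 1
s2 (pos 2,3,6,7,10,11,14,15): 1⊕1⊕1⊕0⊕0⊕1⊕1⊕0 = 1
s4 (pos 4,5,6,7,12,13,14,15): 0⊕1⊕1⊕0⊕0⊕0⊕1⊕0 = 1
s8 (pos 8,9,10,11,12,13,14,15): 1⊕0⊕0⊕1⊕0⊕0⊕1⊕0 = 1
Syndrome s8…s1 = 1111 → error at position 15.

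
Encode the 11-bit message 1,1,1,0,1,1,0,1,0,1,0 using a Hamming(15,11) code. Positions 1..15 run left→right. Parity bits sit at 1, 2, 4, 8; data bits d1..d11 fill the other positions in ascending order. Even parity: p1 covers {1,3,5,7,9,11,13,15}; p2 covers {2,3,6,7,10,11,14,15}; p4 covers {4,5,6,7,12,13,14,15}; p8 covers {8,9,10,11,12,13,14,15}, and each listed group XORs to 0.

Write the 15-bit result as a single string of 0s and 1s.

Place data at non-parity positions: p1 p2 1 p4 1 1 0 p8 1 1 0 1 0 1 0
p1 (pos 1,3,5,7,9,11,13,15): XOR of data positions = 1⊕1⊕0⊕1⊕0⊕0⊕0 = 1
p2 (pos 2,3,6,7,10,11,14,15): XOR of data positions = 1⊕1⊕0⊕1⊕0⊕1⊕0 = 0
p4 (pos 4,5,6,7,12,13,14,15): XOR of data positions = 1⊕1⊕0⊕1⊕0⊕1⊕0 = 0
p8 (pos 8,9,10,11,12,13,14,15): XOR of data positions = 1⊕1⊕0⊕1⊕0⊕1⊕0 = 0
Codeword: 101011001101010

101011001101010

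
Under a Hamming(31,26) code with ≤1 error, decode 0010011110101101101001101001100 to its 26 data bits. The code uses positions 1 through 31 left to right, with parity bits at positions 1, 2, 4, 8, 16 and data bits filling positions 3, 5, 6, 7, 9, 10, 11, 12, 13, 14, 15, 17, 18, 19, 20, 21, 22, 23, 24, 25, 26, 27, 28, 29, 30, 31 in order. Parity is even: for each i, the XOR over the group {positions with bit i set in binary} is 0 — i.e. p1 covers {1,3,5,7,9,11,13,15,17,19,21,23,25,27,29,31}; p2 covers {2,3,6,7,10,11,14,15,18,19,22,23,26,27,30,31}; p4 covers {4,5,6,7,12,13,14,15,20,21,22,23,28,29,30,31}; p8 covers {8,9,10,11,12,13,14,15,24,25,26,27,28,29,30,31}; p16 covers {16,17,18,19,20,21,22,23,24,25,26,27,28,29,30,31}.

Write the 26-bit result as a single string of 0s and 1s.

s1 (pos 1,3,5,7,9,11,13,15,17,19,21,23,25,27,29,31): 0⊕1⊕0⊕1⊕1⊕1⊕1⊕0⊕1⊕1⊕0⊕1⊕1⊕0⊕1⊕0 = 0
s2 (pos 2,3,6,7,10,11,14,15,18,19,22,23,26,27,30,31): 0⊕1⊕1⊕1⊕0⊕1⊕1⊕0⊕0⊕1⊕1⊕1⊕0⊕0⊕0⊕0 = 0
s4 (pos 4,5,6,7,12,13,14,15,20,21,22,23,28,29,30,31): 0⊕0⊕1⊕1⊕0⊕1⊕1⊕0⊕0⊕0⊕1⊕1⊕1⊕1⊕0⊕0 = 0
s8 (pos 8,9,10,11,12,13,14,15,24,25,26,27,28,29,30,31): 1⊕1⊕0⊕1⊕0⊕1⊕1⊕0⊕0⊕1⊕0⊕0⊕1⊕1⊕0⊕0 = 0
s16 (pos 16,17,18,19,20,21,22,23,24,25,26,27,28,29,30,31): 1⊕1⊕0⊕1⊕0⊕0⊕1⊕1⊕0⊕1⊕0⊕0⊕1⊕1⊕0⊕0 = 0
Syndrome s16…s1 = 00000 → no error.
Read data bits from positions 3,5,6,7,9,10,11,12,13,14,15,17,18,19,20,21,22,23,24,25,26,27,28,29,30,31: 10111010110101001101001100

10111010110101001101001100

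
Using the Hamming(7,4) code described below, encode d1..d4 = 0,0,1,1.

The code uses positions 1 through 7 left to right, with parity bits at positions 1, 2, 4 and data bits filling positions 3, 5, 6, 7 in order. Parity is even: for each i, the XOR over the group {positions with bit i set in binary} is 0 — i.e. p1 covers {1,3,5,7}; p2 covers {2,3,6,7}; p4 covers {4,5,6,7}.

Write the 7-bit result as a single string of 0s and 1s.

Place data at non-parity positions: p1 p2 0 p4 0 1 1
p1 (pos 1,3,5,7): XOR of data positions = 0⊕0⊕1 = 1
p2 (pos 2,3,6,7): XOR of data positions = 0⊕1⊕1 = 0
p4 (pos 4,5,6,7): XOR of data positions = 0⊕1⊕1 = 0
Codeword: 1000011

1000011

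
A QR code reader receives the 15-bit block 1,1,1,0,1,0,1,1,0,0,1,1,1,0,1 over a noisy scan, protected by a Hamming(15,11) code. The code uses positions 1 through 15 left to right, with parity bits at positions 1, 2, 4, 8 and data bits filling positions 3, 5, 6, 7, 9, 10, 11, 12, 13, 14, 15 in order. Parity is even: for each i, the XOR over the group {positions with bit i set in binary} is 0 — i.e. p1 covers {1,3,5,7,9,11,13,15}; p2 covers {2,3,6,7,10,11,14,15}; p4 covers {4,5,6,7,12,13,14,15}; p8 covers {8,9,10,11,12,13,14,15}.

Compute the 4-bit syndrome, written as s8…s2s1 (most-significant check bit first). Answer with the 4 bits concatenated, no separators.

1111

s1 (pos 1,3,5,7,9,11,13,15): 1⊕1⊕1⊕1⊕0⊕1⊕1⊕1 = 1
s2 (pos 2,3,6,7,10,11,14,15): 1⊕1⊕0⊕1⊕0⊕1⊕0⊕1 = 1
s4 (pos 4,5,6,7,12,13,14,15): 0⊕1⊕0⊕1⊕1⊕1⊕0⊕1 = 1
s8 (pos 8,9,10,11,12,13,14,15): 1⊕0⊕0⊕1⊕1⊕1⊕0⊕1 = 1
Syndrome s8…s1 = 1111 → error at position 15.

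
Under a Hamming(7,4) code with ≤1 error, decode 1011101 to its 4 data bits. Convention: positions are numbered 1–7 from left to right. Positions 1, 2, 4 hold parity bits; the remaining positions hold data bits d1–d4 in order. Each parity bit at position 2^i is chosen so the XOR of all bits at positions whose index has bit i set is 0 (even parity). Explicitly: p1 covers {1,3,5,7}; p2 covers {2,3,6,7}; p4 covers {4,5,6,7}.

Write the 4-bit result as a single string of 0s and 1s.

1101

s1 (pos 1,3,5,7): 1⊕1⊕1⊕1 = 0
s2 (pos 2,3,6,7): 0⊕1⊕0⊕1 = 0
s4 (pos 4,5,6,7): 1⊕1⊕0⊕1 = 1
Syndrome s4…s1 = 100 → error at position 4.
Flip position 4: 1011101 → 1010101
Read data bits from positions 3,5,6,7: 1101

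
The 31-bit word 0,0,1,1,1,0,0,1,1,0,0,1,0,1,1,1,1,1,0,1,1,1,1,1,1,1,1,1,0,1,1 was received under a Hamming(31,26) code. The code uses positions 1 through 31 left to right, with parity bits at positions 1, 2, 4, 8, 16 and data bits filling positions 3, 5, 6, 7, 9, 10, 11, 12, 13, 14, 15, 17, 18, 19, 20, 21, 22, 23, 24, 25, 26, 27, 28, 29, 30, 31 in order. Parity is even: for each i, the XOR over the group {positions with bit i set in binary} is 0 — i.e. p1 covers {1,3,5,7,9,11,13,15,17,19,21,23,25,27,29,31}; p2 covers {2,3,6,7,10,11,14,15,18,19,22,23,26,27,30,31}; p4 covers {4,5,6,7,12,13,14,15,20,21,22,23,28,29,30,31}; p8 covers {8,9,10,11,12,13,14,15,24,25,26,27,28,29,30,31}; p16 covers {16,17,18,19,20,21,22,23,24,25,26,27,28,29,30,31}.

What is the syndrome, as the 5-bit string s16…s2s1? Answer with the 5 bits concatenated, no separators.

00000

s1 (pos 1,3,5,7,9,11,13,15,17,19,21,23,25,27,29,31): 0⊕1⊕1⊕0⊕1⊕0⊕0⊕1⊕1⊕0⊕1⊕1⊕1⊕1⊕0⊕1 = 0
s2 (pos 2,3,6,7,10,11,14,15,18,19,22,23,26,27,30,31): 0⊕1⊕0⊕0⊕0⊕0⊕1⊕1⊕1⊕0⊕1⊕1⊕1⊕1⊕1⊕1 = 0
s4 (pos 4,5,6,7,12,13,14,15,20,21,22,23,28,29,30,31): 1⊕1⊕0⊕0⊕1⊕0⊕1⊕1⊕1⊕1⊕1⊕1⊕1⊕0⊕1⊕1 = 0
s8 (pos 8,9,10,11,12,13,14,15,24,25,26,27,28,29,30,31): 1⊕1⊕0⊕0⊕1⊕0⊕1⊕1⊕1⊕1⊕1⊕1⊕1⊕0⊕1⊕1 = 0
s16 (pos 16,17,18,19,20,21,22,23,24,25,26,27,28,29,30,31): 1⊕1⊕1⊕0⊕1⊕1⊕1⊕1⊕1⊕1⊕1⊕1⊕1⊕0⊕1⊕1 = 0
Syndrome s16…s1 = 00000 → no error.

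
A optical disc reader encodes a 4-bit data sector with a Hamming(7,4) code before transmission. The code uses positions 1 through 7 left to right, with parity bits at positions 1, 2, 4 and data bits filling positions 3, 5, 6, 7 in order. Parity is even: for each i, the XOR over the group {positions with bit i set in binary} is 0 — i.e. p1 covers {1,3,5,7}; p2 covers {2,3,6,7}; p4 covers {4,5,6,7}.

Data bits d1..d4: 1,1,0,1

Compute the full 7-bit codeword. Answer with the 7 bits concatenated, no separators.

1010101

Place data at non-parity positions: p1 p2 1 p4 1 0 1
p1 (pos 1,3,5,7): XOR of data positions = 1⊕1⊕1 = 1
p2 (pos 2,3,6,7): XOR of data positions = 1⊕0⊕1 = 0
p4 (pos 4,5,6,7): XOR of data positions = 1⊕0⊕1 = 0
Codeword: 1010101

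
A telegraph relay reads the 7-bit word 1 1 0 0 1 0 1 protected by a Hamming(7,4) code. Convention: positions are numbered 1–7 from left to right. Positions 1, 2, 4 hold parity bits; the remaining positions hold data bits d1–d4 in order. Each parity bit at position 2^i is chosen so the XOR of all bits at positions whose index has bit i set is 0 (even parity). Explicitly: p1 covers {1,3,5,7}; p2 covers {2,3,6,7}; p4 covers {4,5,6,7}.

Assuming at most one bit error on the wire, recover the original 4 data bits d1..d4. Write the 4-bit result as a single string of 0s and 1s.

0101

s1 (pos 1,3,5,7): 1⊕0⊕1⊕1 = 1
s2 (pos 2,3,6,7): 1⊕0⊕0⊕1 = 0
s4 (pos 4,5,6,7): 0⊕1⊕0⊕1 = 0
Syndrome s4…s1 = 001 → error at position 1.
Flip position 1: 1100101 → 0100101
Read data bits from positions 3,5,6,7: 0101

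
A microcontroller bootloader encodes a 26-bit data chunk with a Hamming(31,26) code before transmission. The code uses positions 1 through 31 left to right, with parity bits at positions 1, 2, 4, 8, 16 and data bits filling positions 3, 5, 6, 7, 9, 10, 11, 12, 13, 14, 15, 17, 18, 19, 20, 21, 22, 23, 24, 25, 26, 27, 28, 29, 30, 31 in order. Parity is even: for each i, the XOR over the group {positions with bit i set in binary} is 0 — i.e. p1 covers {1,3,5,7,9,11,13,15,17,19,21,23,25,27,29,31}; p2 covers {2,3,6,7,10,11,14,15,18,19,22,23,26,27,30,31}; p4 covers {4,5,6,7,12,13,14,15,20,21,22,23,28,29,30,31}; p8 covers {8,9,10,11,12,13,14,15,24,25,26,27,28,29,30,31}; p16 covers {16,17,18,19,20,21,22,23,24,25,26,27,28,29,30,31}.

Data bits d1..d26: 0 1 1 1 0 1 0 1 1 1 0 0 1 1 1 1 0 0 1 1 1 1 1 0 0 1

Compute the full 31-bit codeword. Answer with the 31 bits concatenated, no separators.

Place data at non-parity positions: p1 p2 0 p4 1 1 1 p8 0 1 0 1 1 1 0 p16 0 1 1 1 1 0 0 1 1 1 1 1 0 0 1
p1 (pos 1,3,5,7,9,11,13,15,17,19,21,23,25,27,29,31): XOR of data positions = 0⊕1⊕1⊕0⊕0⊕1⊕0⊕0⊕1⊕1⊕0⊕1⊕1⊕0⊕1 = 0
p2 (pos 2,3,6,7,10,11,14,15,18,19,22,23,26,27,30,31): XOR of data positions = 0⊕1⊕1⊕1⊕0⊕1⊕0⊕1⊕1⊕0⊕0⊕1⊕1⊕0⊕1 = 1
p4 (pos 4,5,6,7,12,13,14,15,20,21,22,23,28,29,30,31): XOR of data positions = 1⊕1⊕1⊕1⊕1⊕1⊕0⊕1⊕1⊕0⊕0⊕1⊕0⊕0⊕1 = 0
p8 (pos 8,9,10,11,12,13,14,15,24,25,26,27,28,29,30,31): XOR of data positions = 0⊕1⊕0⊕1⊕1⊕1⊕0⊕1⊕1⊕1⊕1⊕1⊕0⊕0⊕1 = 0
p16 (pos 16,17,18,19,20,21,22,23,24,25,26,27,28,29,30,31): XOR of data positions = 0⊕1⊕1⊕1⊕1⊕0⊕0⊕1⊕1⊕1⊕1⊕1⊕0⊕0⊕1 = 0
Codeword: 0100111001011100011110011111001

0100111001011100011110011111001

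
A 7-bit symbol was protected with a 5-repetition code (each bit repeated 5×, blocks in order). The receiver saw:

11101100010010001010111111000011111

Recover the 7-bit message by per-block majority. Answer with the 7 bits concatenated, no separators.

Block 1 (11101): 4 ones → 1
Block 2 (10001): 2 ones → 0
Block 3 (00100): 1 one → 0
Block 4 (01010): 2 ones → 0
Block 5 (11111): 5 ones → 1
Block 6 (10000): 1 one → 0
Block 7 (11111): 5 ones → 1

1000101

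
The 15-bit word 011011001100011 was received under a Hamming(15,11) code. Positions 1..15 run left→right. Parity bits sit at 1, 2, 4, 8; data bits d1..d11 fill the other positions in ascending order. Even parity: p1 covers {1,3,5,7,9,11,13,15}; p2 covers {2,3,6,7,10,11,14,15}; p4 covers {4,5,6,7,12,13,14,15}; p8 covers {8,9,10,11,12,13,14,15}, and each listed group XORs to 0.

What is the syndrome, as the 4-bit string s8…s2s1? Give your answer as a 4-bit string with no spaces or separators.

0000

s1 (pos 1,3,5,7,9,11,13,15): 0⊕1⊕1⊕0⊕1⊕0⊕0⊕1 = 0
s2 (pos 2,3,6,7,10,11,14,15): 1⊕1⊕1⊕0⊕1⊕0⊕1⊕1 = 0
s4 (pos 4,5,6,7,12,13,14,15): 0⊕1⊕1⊕0⊕0⊕0⊕1⊕1 = 0
s8 (pos 8,9,10,11,12,13,14,15): 0⊕1⊕1⊕0⊕0⊕0⊕1⊕1 = 0
Syndrome s8…s1 = 0000 → no error.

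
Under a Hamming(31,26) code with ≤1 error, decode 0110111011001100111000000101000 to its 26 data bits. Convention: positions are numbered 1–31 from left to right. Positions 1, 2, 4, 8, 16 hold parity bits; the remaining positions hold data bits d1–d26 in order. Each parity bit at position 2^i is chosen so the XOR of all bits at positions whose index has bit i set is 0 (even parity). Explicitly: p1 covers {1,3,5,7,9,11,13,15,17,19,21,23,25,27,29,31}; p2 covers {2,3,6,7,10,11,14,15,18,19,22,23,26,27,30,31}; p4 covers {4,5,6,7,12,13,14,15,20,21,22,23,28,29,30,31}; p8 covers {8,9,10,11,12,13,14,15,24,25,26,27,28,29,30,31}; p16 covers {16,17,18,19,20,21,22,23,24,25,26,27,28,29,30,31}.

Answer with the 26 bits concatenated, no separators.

11111100110110000000101000

s1 (pos 1,3,5,7,9,11,13,15,17,19,21,23,25,27,29,31): 0⊕1⊕1⊕1⊕1⊕0⊕1⊕0⊕1⊕1⊕0⊕0⊕0⊕0⊕0⊕0 = 1
s2 (pos 2,3,6,7,10,11,14,15,18,19,22,23,26,27,30,31): 1⊕1⊕1⊕1⊕1⊕0⊕1⊕0⊕1⊕1⊕0⊕0⊕1⊕0⊕0⊕0 = 1
s4 (pos 4,5,6,7,12,13,14,15,20,21,22,23,28,29,30,31): 0⊕1⊕1⊕1⊕0⊕1⊕1⊕0⊕0⊕0⊕0⊕0⊕1⊕0⊕0⊕0 = 0
s8 (pos 8,9,10,11,12,13,14,15,24,25,26,27,28,29,30,31): 0⊕1⊕1⊕0⊕0⊕1⊕1⊕0⊕0⊕0⊕1⊕0⊕1⊕0⊕0⊕0 = 0
s16 (pos 16,17,18,19,20,21,22,23,24,25,26,27,28,29,30,31): 0⊕1⊕1⊕1⊕0⊕0⊕0⊕0⊕0⊕0⊕1⊕0⊕1⊕0⊕0⊕0 = 1
Syndrome s16…s1 = 10011 → error at position 19.
Flip position 19: 0110111011001100111000000101000 → 0110111011001100110000000101000
Read data bits from positions 3,5,6,7,9,10,11,12,13,14,15,17,18,19,20,21,22,23,24,25,26,27,28,29,30,31: 11111100110110000000101000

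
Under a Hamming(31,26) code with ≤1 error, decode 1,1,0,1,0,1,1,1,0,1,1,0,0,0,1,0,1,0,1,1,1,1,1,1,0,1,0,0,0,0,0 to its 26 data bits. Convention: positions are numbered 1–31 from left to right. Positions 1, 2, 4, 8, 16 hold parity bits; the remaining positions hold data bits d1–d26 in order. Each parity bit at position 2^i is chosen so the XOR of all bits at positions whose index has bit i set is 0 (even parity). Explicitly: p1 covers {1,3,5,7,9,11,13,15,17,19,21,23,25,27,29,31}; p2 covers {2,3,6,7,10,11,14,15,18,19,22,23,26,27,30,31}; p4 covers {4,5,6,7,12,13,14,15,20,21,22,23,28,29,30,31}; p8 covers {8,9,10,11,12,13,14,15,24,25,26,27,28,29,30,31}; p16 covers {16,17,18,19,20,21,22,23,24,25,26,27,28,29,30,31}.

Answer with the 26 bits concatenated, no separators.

s1 (pos 1,3,5,7,9,11,13,15,17,19,21,23,25,27,29,31): 1⊕0⊕0⊕1⊕0⊕1⊕0⊕1⊕1⊕1⊕1⊕1⊕0⊕0⊕0⊕0 = 0
s2 (pos 2,3,6,7,10,11,14,15,18,19,22,23,26,27,30,31): 1⊕0⊕1⊕1⊕1⊕1⊕0⊕1⊕0⊕1⊕1⊕1⊕1⊕0⊕0⊕0 = 0
s4 (pos 4,5,6,7,12,13,14,15,20,21,22,23,28,29,30,31): 1⊕0⊕1⊕1⊕0⊕0⊕0⊕1⊕1⊕1⊕1⊕1⊕0⊕0⊕0⊕0 = 0
s8 (pos 8,9,10,11,12,13,14,15,24,25,26,27,28,29,30,31): 1⊕0⊕1⊕1⊕0⊕0⊕0⊕1⊕1⊕0⊕1⊕0⊕0⊕0⊕0⊕0 = 0
s16 (pos 16,17,18,19,20,21,22,23,24,25,26,27,28,29,30,31): 0⊕1⊕0⊕1⊕1⊕1⊕1⊕1⊕1⊕0⊕1⊕0⊕0⊕0⊕0⊕0 = 0
Syndrome s16…s1 = 00000 → no error.
Read data bits from positions 3,5,6,7,9,10,11,12,13,14,15,17,18,19,20,21,22,23,24,25,26,27,28,29,30,31: 00110110001101111110100000

00110110001101111110100000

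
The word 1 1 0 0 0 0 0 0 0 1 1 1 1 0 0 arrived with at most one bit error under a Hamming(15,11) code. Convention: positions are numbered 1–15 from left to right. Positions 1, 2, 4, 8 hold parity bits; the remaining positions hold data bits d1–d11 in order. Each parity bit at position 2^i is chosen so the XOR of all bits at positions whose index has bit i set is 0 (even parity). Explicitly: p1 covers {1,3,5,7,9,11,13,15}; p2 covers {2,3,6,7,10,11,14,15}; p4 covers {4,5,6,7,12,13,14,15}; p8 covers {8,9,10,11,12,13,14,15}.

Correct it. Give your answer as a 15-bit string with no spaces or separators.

s1 (pos 1,3,5,7,9,11,13,15): 1⊕0⊕0⊕0⊕0⊕1⊕1⊕0 = 1
s2 (pos 2,3,6,7,10,11,14,15): 1⊕0⊕0⊕0⊕1⊕1⊕0⊕0 = 1
s4 (pos 4,5,6,7,12,13,14,15): 0⊕0⊕0⊕0⊕1⊕1⊕0⊕0 = 0
s8 (pos 8,9,10,11,12,13,14,15): 0⊕0⊕1⊕1⊕1⊕1⊕0⊕0 = 0
Syndrome s8…s1 = 0011 → error at position 3.
Flip position 3: 110000000111100 → 111000000111100

111000000111100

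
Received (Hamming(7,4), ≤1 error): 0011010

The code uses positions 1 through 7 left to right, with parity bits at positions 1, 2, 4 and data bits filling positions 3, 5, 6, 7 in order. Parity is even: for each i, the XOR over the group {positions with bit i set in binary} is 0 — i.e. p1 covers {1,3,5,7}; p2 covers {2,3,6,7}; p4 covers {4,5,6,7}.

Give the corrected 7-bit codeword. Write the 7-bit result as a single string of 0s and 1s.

1011010

s1 (pos 1,3,5,7): 0⊕1⊕0⊕0 = 1
s2 (pos 2,3,6,7): 0⊕1⊕1⊕0 = 0
s4 (pos 4,5,6,7): 1⊕0⊕1⊕0 = 0
Syndrome s4…s1 = 001 → error at position 1.
Flip position 1: 0011010 → 1011010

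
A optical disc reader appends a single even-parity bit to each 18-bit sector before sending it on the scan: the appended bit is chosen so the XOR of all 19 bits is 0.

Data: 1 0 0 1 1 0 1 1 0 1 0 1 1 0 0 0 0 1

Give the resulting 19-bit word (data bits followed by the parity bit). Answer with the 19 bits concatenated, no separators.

XOR of the 18 data bits: 1⊕0⊕0⊕1⊕1⊕0⊕1⊕1⊕0⊕1⊕0⊕1⊕1⊕0⊕0⊕0⊕0⊕1 = 1
Parity bit = 1 (so all 19 bits XOR to 0).

1001101101011000011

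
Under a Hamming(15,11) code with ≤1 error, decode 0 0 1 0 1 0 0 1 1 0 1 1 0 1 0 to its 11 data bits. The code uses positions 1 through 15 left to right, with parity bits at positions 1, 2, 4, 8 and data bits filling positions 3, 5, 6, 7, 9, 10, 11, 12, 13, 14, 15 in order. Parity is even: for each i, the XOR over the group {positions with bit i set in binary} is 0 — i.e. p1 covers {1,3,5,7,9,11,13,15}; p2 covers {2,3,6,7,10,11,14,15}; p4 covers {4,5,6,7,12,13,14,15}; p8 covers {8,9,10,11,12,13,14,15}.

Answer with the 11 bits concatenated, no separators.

11001011000

s1 (pos 1,3,5,7,9,11,13,15): 0⊕1⊕1⊕0⊕1⊕1⊕0⊕0 = 0
s2 (pos 2,3,6,7,10,11,14,15): 0⊕1⊕0⊕0⊕0⊕1⊕1⊕0 = 1
s4 (pos 4,5,6,7,12,13,14,15): 0⊕1⊕0⊕0⊕1⊕0⊕1⊕0 = 1
s8 (pos 8,9,10,11,12,13,14,15): 1⊕1⊕0⊕1⊕1⊕0⊕1⊕0 = 1
Syndrome s8…s1 = 1110 → error at position 14.
Flip position 14: 001010011011010 → 001010011011000
Read data bits from positions 3,5,6,7,9,10,11,12,13,14,15: 11001011000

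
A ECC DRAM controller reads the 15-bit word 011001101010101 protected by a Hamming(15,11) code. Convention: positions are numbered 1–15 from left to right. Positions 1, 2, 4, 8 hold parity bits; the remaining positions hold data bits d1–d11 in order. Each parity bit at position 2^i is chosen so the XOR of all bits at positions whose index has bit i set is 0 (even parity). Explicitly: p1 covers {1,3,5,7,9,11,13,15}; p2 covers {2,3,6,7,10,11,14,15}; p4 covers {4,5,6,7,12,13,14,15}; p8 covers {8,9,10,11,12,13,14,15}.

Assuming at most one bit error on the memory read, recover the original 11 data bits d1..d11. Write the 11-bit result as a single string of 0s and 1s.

10111010101

s1 (pos 1,3,5,7,9,11,13,15): 0⊕1⊕0⊕1⊕1⊕1⊕1⊕1 = 0
s2 (pos 2,3,6,7,10,11,14,15): 1⊕1⊕1⊕1⊕0⊕1⊕0⊕1 = 0
s4 (pos 4,5,6,7,12,13,14,15): 0⊕0⊕1⊕1⊕0⊕1⊕0⊕1 = 0
s8 (pos 8,9,10,11,12,13,14,15): 0⊕1⊕0⊕1⊕0⊕1⊕0⊕1 = 0
Syndrome s8…s1 = 0000 → no error.
Read data bits from positions 3,5,6,7,9,10,11,12,13,14,15: 10111010101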